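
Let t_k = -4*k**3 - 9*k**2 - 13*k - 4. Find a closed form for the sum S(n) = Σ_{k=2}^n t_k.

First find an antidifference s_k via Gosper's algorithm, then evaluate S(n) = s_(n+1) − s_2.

t_(k+1)/t_k = (4*k**3 + 21*k**2 + 43*k + 30)/(4*k**3 + 9*k**2 + 13*k + 4).
A = 1, B = 1, C = k**3 + 9*k**2/4 + 13*k/4 + 1.
Solve (1)·f(k+1) − (1)·f(k) = k**3 + 9*k**2/4 + 13*k/4 + 1.
d = 4 from the (0,0,3) case.
Solve for f: f(k) = k*(k**3 + k**2 + 3*k - 1)/4 (degree 4 ≤ 4).
R(k) = B(k−1)·f(k)/C(k) = k*(k**3 + k**2 + 3*k - 1)/(4*k**3 + 9*k**2 + 13*k + 4); s_k = R·t_k = k*(-k**3 - k**2 - 3*k + 1).
Verify: -4*k**3 - 9*k**2 - 13*k - 4 matches t_k.
Telescope: S(n) = s_(n+1) − s_(2) = -n**4 - 5*n**3 - 12*n**2 - 12*n - 4 − (-34) = -n**4 - 5*n**3 - 12*n**2 - 12*n + 30.

S(n) = -n**4 - 5*n**3 - 12*n**2 - 12*n + 30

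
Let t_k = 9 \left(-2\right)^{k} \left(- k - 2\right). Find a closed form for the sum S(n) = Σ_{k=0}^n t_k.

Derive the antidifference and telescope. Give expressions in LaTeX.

S(n) = - 6 \left(-2\right)^{n} n - 14 \left(-2\right)^{n} - 4

r(k) = 2*(-k - 3)/(k + 2) after simplifying.
Factor: A=-2; B=1; C=k + 2.
f must satisfy (-2)·f(k+1) − (1)·f(k) = k + 2.
deg f ≤ 1 (via 0,0,1).
A polynomial solution: f(k) = -(3*k + 4)/9.
Get s_k = R·t_k = (-2)**k*(3*k + 4) with R(k) = B(k−1)f(k)/C(k) = -(3*k + 4)/(9*(k + 2)).
Check: Δs_k = 9*(-2)**k*(-k - 2). ✓
s_(n+1) = (-2)**(n + 1)*(3*n + 7) and s_(0) = 4, so S(n) = -6*(-2)**n*n - 14*(-2)**n - 4.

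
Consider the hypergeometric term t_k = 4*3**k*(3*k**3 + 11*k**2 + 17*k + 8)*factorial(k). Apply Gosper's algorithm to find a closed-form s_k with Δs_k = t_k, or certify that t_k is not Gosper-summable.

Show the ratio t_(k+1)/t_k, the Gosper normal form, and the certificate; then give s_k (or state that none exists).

s_k = 4*3**k*(k**2 + k + 1)*factorial(k)

The ratio is 3*(3*k**4 + 23*k**3 + 68*k**2 + 87*k + 39)/(3*k**3 + 11*k**2 + 17*k + 8).
Take A(k)=3*k + 3, B(k)=1, C(k)=k**3 + 11*k**2/3 + 17*k/3 + 8/3.
Key eq: (3*k + 3)·f(k+1) = (1)·f(k) + (k**3 + 11*k**2/3 + 17*k/3 + 8/3).
From deg A=1, deg B=0, deg C=3: d=2.
Coefficient equations give f(k) = (k**2 + k + 1)/3.
So s_k = (B(k−1)f/C)·t_k = ((k**2 + k + 1)/(3*k**3 + 11*k**2 + 17*k + 8))·t_k = 4*3**k*(k**2 + k + 1)*factorial(k).
Verify: 4*3**k*(3*k**3 + 11*k**2 + 17*k + 8)*factorial(k) matches t_k.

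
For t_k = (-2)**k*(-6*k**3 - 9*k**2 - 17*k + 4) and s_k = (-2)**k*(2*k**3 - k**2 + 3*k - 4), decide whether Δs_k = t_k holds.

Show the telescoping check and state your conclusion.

Valid — Δs_k = t_k.

s_(k+1) = 2*(-2)**k*k*(-2*k**2 - 5*k - 7)
s_(k+1) − s_k = (-2)**k*(-6*k**3 - 9*k**2 - 17*k + 4)
(s_(k+1) − s_k) − t_k = 0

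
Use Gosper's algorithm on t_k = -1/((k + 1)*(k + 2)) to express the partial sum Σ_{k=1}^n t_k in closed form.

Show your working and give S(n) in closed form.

S(n) = -n/(2*n + 4)

t_(k+1)/t_k = (k + 1)/(k + 3).
A = k + 1, B = k + 3, C = 1.
Solve (k + 1)·f(k+1) − (k + 2)·f(k) = 1.
From deg A=1, deg B=1, deg C=0: d=1.
Solving with deg f ≤ 1: f(k) = k.
Certificate R = B(k−1)f/C = k*(k + 2) gives s_k = -k/(k + 1).
Δs = -1/(k**2 + 3*k + 2), as required.
Telescope: S(n) = s_(n+1) − s_(1) = (-n - 1)/(n + 2) − (-1/2) = -n/(2*n + 4).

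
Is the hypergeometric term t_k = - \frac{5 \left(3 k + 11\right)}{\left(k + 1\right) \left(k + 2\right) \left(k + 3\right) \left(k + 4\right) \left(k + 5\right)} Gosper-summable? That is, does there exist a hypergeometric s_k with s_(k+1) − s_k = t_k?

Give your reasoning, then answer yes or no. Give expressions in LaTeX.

Yes. s_k = \frac{5 k \left(- k^{2} - 7 k - 14\right)}{8 \left(k^{3} + 7 k^{2} + 14 k + 8\right)}.

The ratio is (k + 1)*(3*k + 14)/((k + 6)*(3*k + 11)).
Gosper form: A/B · C(k+1)/C(k) with A=k + 1, B=k + 6, C=k + 11/3.
Set up (k + 1)·f(k+1) − (k + 5)·f(k) − (k + 11/3) = 0.
Degrees (1,1,1) ⇒ d ≤ 4.
Coefficient equations give f(k) = k*(k + 3)*(k**2 + 7*k + 14)/24.
Certificate R = B(k−1)f/C = k*(k + 3)*(k + 5)*(k**2 + 7*k + 14)/(8*(3*k + 11)) gives s_k = 5*k*(-k**2 - 7*k - 14)/(8*(k**3 + 7*k**2 + 14*k + 8)).
Check: Δs_k = 5*(-3*k - 11)/(k**5 + 15*k**4 + 85*k**3 + 225*k**2 + 274*k + 120). ✓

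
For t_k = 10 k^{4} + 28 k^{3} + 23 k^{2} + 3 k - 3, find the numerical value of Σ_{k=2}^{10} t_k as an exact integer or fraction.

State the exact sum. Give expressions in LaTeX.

Σ = 346959

t_(k+1)/t_k = (10*k**4 + 68*k**3 + 167*k**2 + 173*k + 61)/(10*k**4 + 28*k**3 + 23*k**2 + 3*k - 3).
Factor: A=1; B=1; C=k**4 + 14*k**3/5 + 23*k**2/10 + 3*k/10 - 3/10.
Need (1)·f(k+1) − (1)·f(k) = k**4 + 14*k**3/5 + 23*k**2/10 + 3*k/10 - 3/10.
deg f ≤ 5 (via 0,0,4).
Solve for f: f(k) = k*(2*k**4 + 2*k**3 - 3*k**2 - 3*k - 1)/10 (degree 5 ≤ 5).
Certificate R = B(k−1)f/C = k*(2*k**4 + 2*k**3 - 3*k**2 - 3*k - 1)/(10*k**4 + 28*k**3 + 23*k**2 + 3*k - 3) gives s_k = k*(2*k**4 + 2*k**3 - 3*k**2 - 3*k - 1).
Δs = 10*k**4 + 28*k**3 + 23*k**2 + 3*k - 3, as required.
Telescoping: Σ = s_(11) − s_(2) = 347017 − (58) = 346959.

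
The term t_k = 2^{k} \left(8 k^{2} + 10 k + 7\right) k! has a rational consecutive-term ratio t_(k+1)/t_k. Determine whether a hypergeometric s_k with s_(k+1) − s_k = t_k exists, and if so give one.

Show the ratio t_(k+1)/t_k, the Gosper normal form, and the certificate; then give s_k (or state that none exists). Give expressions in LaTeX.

r(k) = 2*(8*k**3 + 34*k**2 + 51*k + 25)/(8*k**2 + 10*k + 7) after simplifying.
Take A(k)=2*k + 2, B(k)=1, C(k)=k**2 + 5*k/4 + 7/8.
Solve (2*k + 2)·f(k+1) − (1)·f(k) = k**2 + 5*k/4 + 7/8.
deg f ≤ 1 (via 1,0,2).
Match coefficients ⇒ f(k) = (4*k - 1)/8.
R(k) = B(k−1)·f(k)/C(k) = (4*k - 1)/(8*k**2 + 10*k + 7); s_k = R·t_k = 2**k*(4*k - 1)*factorial(k).
Check: Δs_k = 2**k*(8*k**2 + 10*k + 7)*factorial(k). ✓

s_k = 2^{k} \left(4 k - 1\right) k!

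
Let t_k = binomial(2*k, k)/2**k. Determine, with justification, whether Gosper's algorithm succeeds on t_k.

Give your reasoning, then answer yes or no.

No — t_k has no hypergeometric antidifference.

Step 1: r(k) = (2*k + 1)/(k + 1).
A = 2*k + 1, B = k + 1, C = 1.
Set up (2*k + 1)·f(k+1) − (k)·f(k) − (1) = 0.
deg f ≤ -1 (via 1,1,0).
Negative degree bound (-1): no f exists, t_k not Gosper-summable.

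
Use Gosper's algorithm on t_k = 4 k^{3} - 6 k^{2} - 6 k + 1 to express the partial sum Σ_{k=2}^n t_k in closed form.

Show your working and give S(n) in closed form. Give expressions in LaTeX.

S(n) = n^{4} - 5 n^{2} - 3 n + 7

Step 1: r(k) = (4*k**3 + 6*k**2 - 6*k - 7)/(4*k**3 - 6*k**2 - 6*k + 1).
So A=1 and B=1, with C=k**3 - 3*k**2/2 - 3*k/2 + 1/4.
f must satisfy (1)·f(k+1) − (1)·f(k) = k**3 - 3*k**2/2 - 3*k/2 + 1/4.
From deg A=0, deg B=0, deg C=3: d=4.
Match coefficients ⇒ f(k) = k*(k**3 - 4*k**2 + k + 3)/4.
Then R = B(k−1)f/C = k*(k**3 - 4*k**2 + k + 3)/(4*k**3 - 6*k**2 - 6*k + 1), so s_k = R(k)·t_k = k*(k**3 - 4*k**2 + k + 3).
s_(k+1) − s_k = 4*k**3 - 6*k**2 - 6*k + 1 = t_k.
Evaluate: s_(n+1) = n**4 - 5*n**2 - 3*n + 1; subtract s_(2) = -6 ⇒ S(n) = n**4 - 5*n**2 - 3*n + 7.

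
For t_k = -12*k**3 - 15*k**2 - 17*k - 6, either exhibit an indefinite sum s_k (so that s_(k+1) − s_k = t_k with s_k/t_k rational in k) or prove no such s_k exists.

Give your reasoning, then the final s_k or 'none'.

t_(k+1)/t_k = (12*k**3 + 51*k**2 + 83*k + 50)/(12*k**3 + 15*k**2 + 17*k + 6).
Normal form (A,B,C) = (1, 1, k**3 + 5*k**2/4 + 17*k/12 + 1/2).
f must satisfy (1)·f(k+1) − (1)·f(k) = k**3 + 5*k**2/4 + 17*k/12 + 1/2.
d = 4 from the (0,0,3) case.
A polynomial solution: f(k) = k**2*(3*k**2 - k + 4)/12.
R(k) = B(k−1)·f(k)/C(k) = k**2*(3*k**2 - k + 4)/(12*k**3 + 15*k**2 + 17*k + 6); s_k = R·t_k = k**2*(-3*k**2 + k - 4).
s_(k+1) − s_k = -12*k**3 - 15*k**2 - 17*k - 6 = t_k.

s_k = k**2*(-3*k**2 + k - 4)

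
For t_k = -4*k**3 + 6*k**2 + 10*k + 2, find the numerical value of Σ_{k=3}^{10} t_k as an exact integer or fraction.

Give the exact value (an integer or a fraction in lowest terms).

Σ = -9248

t_(k+1)/t_k = (2*k**3 + 3*k**2 - 5*k - 7)/(2*k**3 - 3*k**2 - 5*k - 1).
Normal form (A,B,C) = (1, 1, k**3 - 3*k**2/2 - 5*k/2 - 1/2).
Key eq: (1)·f(k+1) = (1)·f(k) + (k**3 - 3*k**2/2 - 5*k/2 - 1/2).
From deg A=0, deg B=0, deg C=3: d=4.
Coefficient equations give f(k) = k*(k**3 - 4*k**2 - k + 2)/4.
R(k) = B(k−1)·f(k)/C(k) = k*(k**3 - 4*k**2 - k + 2)/(2*(2*k**3 - 3*k**2 - 5*k - 1)); s_k = R·t_k = k*(-k**3 + 4*k**2 + k - 2).
s_(k+1) − s_k = -4*k**3 + 6*k**2 + 10*k + 2 = t_k.
Evaluate s at k=11 and k=3: -9218 and 30; difference -9248.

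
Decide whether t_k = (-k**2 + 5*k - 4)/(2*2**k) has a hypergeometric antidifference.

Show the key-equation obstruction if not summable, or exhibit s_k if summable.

r(k) = k*(k - 3)/(2*(k**2 - 5*k + 4)) after simplifying.
Gosper form: A/B · C(k+1)/C(k) with A=1/2, B=1, C=k**2 - 5*k + 4.
Set up (1/2)·f(k+1) − (1)·f(k) − (k**2 - 5*k + 4) = 0.
deg f ≤ 2 (via 0,0,2).
Match coefficients ⇒ f(k) = -2*(k - 2)*(k - 1).
Certificate R = B(k−1)f/C = -2*(k - 2)/(k - 4) gives s_k = (k**2 - 3*k + 2)/2**k.
Δs = (-k**2 + 5*k - 4)/(2*2**k), as required.

Yes. s_k = (k**2 - 3*k + 2)/2**k.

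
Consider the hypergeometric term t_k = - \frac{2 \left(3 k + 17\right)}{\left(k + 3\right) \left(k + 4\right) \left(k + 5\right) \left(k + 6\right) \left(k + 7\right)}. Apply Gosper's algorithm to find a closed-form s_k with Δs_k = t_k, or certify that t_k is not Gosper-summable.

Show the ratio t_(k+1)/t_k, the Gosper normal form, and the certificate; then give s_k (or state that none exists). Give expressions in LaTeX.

s_k = \frac{k \left(- k^{2} - 13 k - 54\right)}{36 \left(k^{3} + 13 k^{2} + 54 k + 72\right)}

Compute t_(k+1)/t_k: get (k + 3)*(3*k + 20)/((k + 8)*(3*k + 17)).
Factor: A=k + 3; B=k + 8; C=k + 17/3.
Set up (k + 3)·f(k+1) − (k + 7)·f(k) − (k + 17/3) = 0.
deg f ≤ 4 (via 1,1,1).
Solving with deg f ≤ 4: f(k) = k*(k + 5)*(k**2 + 13*k + 54)/216.
So s_k = (B(k−1)f/C)·t_k = (k*(k + 5)*(k + 7)*(k**2 + 13*k + 54)/(72*(3*k + 17)))·t_k = k*(-k**2 - 13*k - 54)/(36*(k**3 + 13*k**2 + 54*k + 72)).
Verify: 2*(-3*k - 17)/(k**5 + 25*k**4 + 245*k**3 + 1175*k**2 + 2754*k + 2520) matches t_k.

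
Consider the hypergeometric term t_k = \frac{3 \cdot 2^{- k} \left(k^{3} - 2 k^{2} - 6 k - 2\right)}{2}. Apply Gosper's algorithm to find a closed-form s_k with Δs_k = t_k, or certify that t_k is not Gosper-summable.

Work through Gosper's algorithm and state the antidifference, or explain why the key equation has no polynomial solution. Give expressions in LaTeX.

The ratio is (k**3 + k**2 - 7*k - 9)/(2*(k**3 - 2*k**2 - 6*k - 2)).
Gosper form: A/B · C(k+1)/C(k) with A=1/2, B=1, C=k**3 - 2*k**2 - 6*k - 2.
f must satisfy (1/2)·f(k+1) − (1)·f(k) = k**3 - 2*k**2 - 6*k - 2.
From deg A=0, deg B=0, deg C=3: d=3.
Coefficient equations give f(k) = -2*(k - 1)*(k + 1)**2.
So s_k = (B(k−1)f/C)·t_k = (-2*(k - 1)*(k + 1)**2/(k**3 - 2*k**2 - 6*k - 2))·t_k = 3*(-k**3 - k**2 + k + 1)/2**k.
s_(k+1) − s_k = 3*(k**3 - 2*k**2 - 6*k - 2)/(2*2**k) = t_k.

s_k = 3 \cdot 2^{- k} \left(- k^{3} - k^{2} + k + 1\right)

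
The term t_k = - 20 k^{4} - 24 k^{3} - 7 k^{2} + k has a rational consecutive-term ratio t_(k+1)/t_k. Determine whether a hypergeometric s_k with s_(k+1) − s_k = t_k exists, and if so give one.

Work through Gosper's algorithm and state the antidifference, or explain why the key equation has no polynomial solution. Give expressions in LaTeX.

r(k) = (20*k**4 + 104*k**3 + 199*k**2 + 165*k + 50)/(k*(20*k**3 + 24*k**2 + 7*k - 1)) after simplifying.
Factor: A=1; B=1; C=k**4 + 6*k**3/5 + 7*k**2/20 - k/20.
f must satisfy (1)·f(k+1) − (1)·f(k) = k**4 + 6*k**3/5 + 7*k**2/20 - k/20.
From deg A=0, deg B=0, deg C=4: d=5.
Solving with deg f ≤ 5: f(k) = k*(k - 1)**2*(2*k + 1)**2/20.
R(k) = B(k−1)·f(k)/C(k) = (k - 1)**2*(2*k + 1)**2/(20*k**3 + 24*k**2 + 7*k - 1); s_k = R·t_k = k*(-4*k**4 + 4*k**3 + 3*k**2 - 2*k - 1).
Verify: k*(-20*k**3 - 24*k**2 - 7*k + 1) matches t_k.

s_k = k \left(- 4 k^{4} + 4 k^{3} + 3 k^{2} - 2 k - 1\right)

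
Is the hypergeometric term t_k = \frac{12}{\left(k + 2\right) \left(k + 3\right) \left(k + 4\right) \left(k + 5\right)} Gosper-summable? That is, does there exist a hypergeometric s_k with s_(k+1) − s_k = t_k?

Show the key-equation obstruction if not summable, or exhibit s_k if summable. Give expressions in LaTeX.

Yes. s_k = \frac{k \left(k^{2} + 9 k + 26\right)}{6 \left(k + 2\right) \left(k + 3\right) \left(k + 4\right)}.

Compute t_(k+1)/t_k: get (k + 2)/(k + 6).
Normal form (A,B,C) = (k + 2, k + 6, 1).
Key eq: (k + 2)·f(k+1) = (k + 5)·f(k) + (1).
d = 3 from the (1,1,0) case.
Coefficient equations give f(k) = k*(k**2 + 9*k + 26)/72.
Certificate R = B(k−1)f/C = k*(k + 5)*(k**2 + 9*k + 26)/72 gives s_k = k*(k**2 + 9*k + 26)/(6*(k + 2)*(k + 3)*(k + 4)).
Verify: 12/(k**4 + 14*k**3 + 71*k**2 + 154*k + 120) matches t_k.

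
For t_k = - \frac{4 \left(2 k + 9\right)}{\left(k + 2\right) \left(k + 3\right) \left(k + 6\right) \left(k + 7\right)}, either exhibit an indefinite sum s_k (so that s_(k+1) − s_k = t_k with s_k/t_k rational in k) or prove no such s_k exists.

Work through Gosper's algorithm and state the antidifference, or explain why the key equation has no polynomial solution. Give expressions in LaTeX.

Compute t_(k+1)/t_k: get (k + 2)*(k + 6)*(2*k + 11)/((k + 4)*(k + 8)*(2*k + 9)).
Normal form (A,B,C) = (k + 2, k + 8, k**3 + 27*k**2/2 + 121*k/2 + 90).
f must satisfy (k + 2)·f(k+1) − (k + 7)·f(k) = k**3 + 27*k**2/2 + 121*k/2 + 90.
Bound: deg f ≤ 5.
Solve for f: f(k) = k*(k + 3)*(k + 4)*(k + 5)*(k + 8)/24 (degree 5 ≤ 5).
So s_k = (B(k−1)f/C)·t_k = (k*(k + 3)*(k + 7)*(k + 8)/(12*(2*k + 9)))·t_k = k*(-k - 8)/(3*(k**2 + 8*k + 12)).
Δs = 4*(-2*k - 9)/(k**4 + 18*k**3 + 113*k**2 + 288*k + 252), as required.

s_k = \frac{k \left(- k - 8\right)}{3 \left(k^{2} + 8 k + 12\right)}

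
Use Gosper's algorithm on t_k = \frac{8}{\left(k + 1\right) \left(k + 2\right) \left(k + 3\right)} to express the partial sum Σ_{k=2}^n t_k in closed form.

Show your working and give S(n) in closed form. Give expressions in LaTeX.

S(n) = \frac{n^{2} + 5 n - 6}{3 \left(n^{2} + 5 n + 6\right)}

Compute t_(k+1)/t_k: get (k + 1)/(k + 4).
So A=k + 1 and B=k + 4, with C=1.
Solve (k + 1)·f(k+1) − (k + 3)·f(k) = 1.
Bound: deg f ≤ 2.
Coefficient equations give f(k) = k*(k + 3)/4.
R(k) = B(k−1)·f(k)/C(k) = k*(k + 3)**2/4; s_k = R·t_k = 2*k*(k + 3)/((k + 1)*(k + 2)).
Verify: 8/(k**3 + 6*k**2 + 11*k + 6) matches t_k.
Evaluate: s_(n+1) = 2*(n**2 + 5*n + 4)/(n**2 + 5*n + 6); subtract s_(2) = 5/3 ⇒ S(n) = (n**2 + 5*n - 6)/(3*(n**2 + 5*n + 6)).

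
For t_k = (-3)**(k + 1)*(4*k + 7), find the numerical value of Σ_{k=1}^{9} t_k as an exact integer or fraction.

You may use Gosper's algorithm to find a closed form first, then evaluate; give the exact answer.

Compute t_(k+1)/t_k: get 3*(-4*k - 11)/(4*k + 7).
Gosper form: A/B · C(k+1)/C(k) with A=-3, B=1, C=k + 7/4.
Need (-3)·f(k+1) − (1)·f(k) = k + 7/4.
d = 1 from the (0,0,1) case.
Solving with deg f ≤ 1: f(k) = -(k + 1)/4.
So s_k = (B(k−1)f/C)·t_k = (-(k + 1)/(4*k + 7))·t_k = 3*(-3)**k*(k + 1).
Δs = (-3)**(k + 1)*(4*k + 7), as required.
Telescoping: Σ = s_(10) − s_(1) = 1948617 − (-18) = 1948635.

Σ = 1948635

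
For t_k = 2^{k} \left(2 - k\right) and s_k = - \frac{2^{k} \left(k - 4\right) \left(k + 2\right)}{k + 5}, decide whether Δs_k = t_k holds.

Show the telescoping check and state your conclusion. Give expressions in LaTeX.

s_(k+1) = 2**(k + 1)*(9 - k**2)/(k + 6)
s_(k+1) − s_k = 2**k*(-k**3 - 6*k**2 - 2*k + 42)/(k**2 + 11*k + 30)
(s_(k+1) − s_k) − t_k = 3*2**k*(k**2 + 2*k - 6)/(k**2 + 11*k + 30)

Invalid: residual \frac{3 \cdot 2^{k} \left(k^{2} + 2 k - 6\right)}{k^{2} + 11 k + 30} ≠ 0.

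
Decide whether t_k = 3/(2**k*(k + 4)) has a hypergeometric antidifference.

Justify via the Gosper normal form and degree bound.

No — key equation has no polynomial f.

Ratio r(k) = (k + 4)/(2*(k + 5)).
So A=k/2 + 2 and B=k + 5, with C=1.
Key eq: (k/2 + 2)·f(k+1) = (k + 4)·f(k) + (1).
Degrees (1,1,0) ⇒ d ≤ -1.
d = -1 < 0 ⇒ no nonzero polynomial f; not summable.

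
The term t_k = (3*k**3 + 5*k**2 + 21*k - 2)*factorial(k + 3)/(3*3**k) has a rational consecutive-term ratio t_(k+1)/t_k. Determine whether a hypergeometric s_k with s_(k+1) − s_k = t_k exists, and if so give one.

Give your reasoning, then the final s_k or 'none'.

r(k) = (3*k**4 + 26*k**3 + 96*k**2 + 187*k + 108)/(3*(3*k**3 + 5*k**2 + 21*k - 2)) after simplifying.
Take A(k)=k/3 + 4/3, B(k)=1, C(k)=k**3 + 5*k**2/3 + 7*k - 2/3.
Solve (k/3 + 4/3)·f(k+1) − (1)·f(k) = k**3 + 5*k**2/3 + 7*k - 2/3.
Degrees (1,0,3) ⇒ d ≤ 2.
A polynomial solution: f(k) = 3*k**2 - 4*k + 2.
Then R = B(k−1)f/C = 3*(3*k**2 - 4*k + 2)/(3*k**3 + 5*k**2 + 21*k - 2), so s_k = R(k)·t_k = (3*k**2 - 4*k + 2)*factorial(k + 3)/3**k.
Δs = (3*k**3 + 5*k**2 + 21*k - 2)*factorial(k + 3)/(3*3**k), as required.

s_k = (3*k**2 - 4*k + 2)*factorial(k + 3)/3**k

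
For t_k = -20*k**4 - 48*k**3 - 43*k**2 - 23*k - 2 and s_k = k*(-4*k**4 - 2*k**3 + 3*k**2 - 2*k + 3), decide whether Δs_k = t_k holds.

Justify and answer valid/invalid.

s_(k+1) = -4*k**5 - 22*k**4 - 45*k**3 - 45*k**2 - 20*k - 2
s_(k+1) − s_k = -20*k**4 - 48*k**3 - 43*k**2 - 23*k - 2
(s_(k+1) − s_k) − t_k = 0

Valid: the claim telescopes to t_k.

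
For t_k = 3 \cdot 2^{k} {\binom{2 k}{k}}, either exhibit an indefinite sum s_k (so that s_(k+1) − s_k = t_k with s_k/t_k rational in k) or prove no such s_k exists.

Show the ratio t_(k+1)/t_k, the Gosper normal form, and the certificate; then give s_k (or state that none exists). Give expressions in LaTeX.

Ratio r(k) = 4*(2*k + 1)/(k + 1).
Factor: A=8*k + 4; B=k + 1; C=1.
f must satisfy (8*k + 4)·f(k+1) − (k)·f(k) = 1.
Bound: deg f ≤ -1.
Bound -1 < 0, so the key equation has no polynomial solution.

not Gosper-summable; s_k does not exist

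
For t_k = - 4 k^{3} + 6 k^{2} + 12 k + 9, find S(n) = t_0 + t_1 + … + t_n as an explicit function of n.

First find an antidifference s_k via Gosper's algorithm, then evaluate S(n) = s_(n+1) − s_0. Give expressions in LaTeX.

Step 1: r(k) = (4*k**3 + 6*k**2 - 12*k - 23)/(4*k**3 - 6*k**2 - 12*k - 9).
Factor: A=1; B=1; C=k**3 - 3*k**2/2 - 3*k - 9/4.
Solve (1)·f(k+1) − (1)·f(k) = k**3 - 3*k**2/2 - 3*k - 9/4.
d = 4 from the (0,0,3) case.
Solving with deg f ≤ 4: f(k) = k*(k**3 - 4*k**2 - 2*k - 4)/4.
R(k) = B(k−1)·f(k)/C(k) = k*(k**3 - 4*k**2 - 2*k - 4)/(4*k**3 - 6*k**2 - 12*k - 9); s_k = R·t_k = k*(-k**3 + 4*k**2 + 2*k + 4).
Check: Δs_k = -4*k**3 + 6*k**2 + 12*k + 9. ✓
Evaluate: s_(n+1) = -n**4 + 8*n**2 + 16*n + 9; subtract s_(0) = 0 ⇒ S(n) = -n**4 + 8*n**2 + 16*n + 9.

S(n) = - n^{4} + 8 n^{2} + 16 n + 9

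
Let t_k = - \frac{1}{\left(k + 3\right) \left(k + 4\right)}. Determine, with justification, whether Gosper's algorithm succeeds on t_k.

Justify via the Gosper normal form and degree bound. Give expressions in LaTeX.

The ratio is (k + 3)/(k + 5).
Normal form (A,B,C) = (k + 3, k + 5, 1).
Need (k + 3)·f(k+1) − (k + 4)·f(k) = 1.
From deg A=1, deg B=1, deg C=0: d=1.
Solving with deg f ≤ 1: f(k) = k/3.
Then R = B(k−1)f/C = k*(k + 4)/3, so s_k = R(k)·t_k = -k/(3*k + 9).
Δs = -1/(k**2 + 7*k + 12), as required.

Yes. s_k = - \frac{k}{3 k + 9}.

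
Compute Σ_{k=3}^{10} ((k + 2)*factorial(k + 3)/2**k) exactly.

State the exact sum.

Σ = 85134870

The ratio is (k + 3)*(k + 4)/(2*(k + 2)).
Take A(k)=k/2 + 2, B(k)=1, C(k)=k + 2.
f must satisfy (k/2 + 2)·f(k+1) − (1)·f(k) = k + 2.
Degrees (1,0,1) ⇒ d ≤ 0.
Solve for f: f(k) = 2 (degree 0 ≤ 0).
Get s_k = R·t_k = 2**(1 - k)*factorial(k + 3) with R(k) = B(k−1)f(k)/C(k) = 2/(k + 2).
Check: Δs_k = (k + 2)*factorial(k + 3)/2**k. ✓
Σ_(k=3)^(10) t_k = s_(11) − s_(3) = 85135050 − (180) = 85134870.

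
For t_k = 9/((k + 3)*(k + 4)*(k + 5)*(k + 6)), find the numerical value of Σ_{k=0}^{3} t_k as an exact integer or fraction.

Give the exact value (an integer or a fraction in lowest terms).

r(k) = (k + 3)/(k + 7) after simplifying.
Gosper form: A/B · C(k+1)/C(k) with A=k + 3, B=k + 7, C=1.
f must satisfy (k + 3)·f(k+1) − (k + 6)·f(k) = 1.
d = 3 from the (1,1,0) case.
Solve for f: f(k) = k*(k**2 + 12*k + 47)/180 (degree 3 ≤ 3).
Then R = B(k−1)f/C = k*(k + 6)*(k**2 + 12*k + 47)/180, so s_k = R(k)·t_k = k*(k**2 + 12*k + 47)/(20*(k + 3)*(k + 4)*(k + 5)).
Check: Δs_k = 9/(k**4 + 18*k**3 + 119*k**2 + 342*k + 360). ✓
Evaluate s at k=4 and k=0: 37/840 and 0; difference 37/840.

Σ = 37/840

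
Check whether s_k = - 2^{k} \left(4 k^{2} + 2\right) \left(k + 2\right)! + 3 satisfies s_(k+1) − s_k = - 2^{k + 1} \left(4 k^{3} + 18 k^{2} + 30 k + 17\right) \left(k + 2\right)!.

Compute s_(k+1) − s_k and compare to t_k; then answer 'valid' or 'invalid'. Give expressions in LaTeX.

Valid: the claim telescopes to t_k.

s_(k+1) = -2**(k + 1)*(4*(k + 1)**2 + 2)*factorial(k + 3) + 3
s_(k+1) − s_k = -2**(k + 1)*(4*k**3 + 18*k**2 + 30*k + 17)*factorial(k + 2)
(s_(k+1) − s_k) − t_k = 0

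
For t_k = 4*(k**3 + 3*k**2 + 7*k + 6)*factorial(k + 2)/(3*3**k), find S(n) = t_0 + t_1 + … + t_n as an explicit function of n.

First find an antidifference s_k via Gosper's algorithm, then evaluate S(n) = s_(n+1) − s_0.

t_(k+1)/t_k = (k**4 + 9*k**3 + 34*k**2 + 65*k + 51)/(3*(k**3 + 3*k**2 + 7*k + 6)).
Take A(k)=k/3 + 1, B(k)=1, C(k)=k**3 + 3*k**2 + 7*k + 6.
Need (k/3 + 1)·f(k+1) − (1)·f(k) = k**3 + 3*k**2 + 7*k + 6.
d = 2 from the (1,0,3) case.
Solve for f: f(k) = 3*(k**2 + k - 1) (degree 2 ≤ 2).
R(k) = B(k−1)·f(k)/C(k) = 3*(k**2 + k - 1)/(k**3 + 3*k**2 + 7*k + 6); s_k = R·t_k = 4*(k**2 + k - 1)*factorial(k + 2)/3**k.
Verify: 4*(k**3 + 3*k**2 + 7*k + 6)*factorial(k + 2)/(3*3**k) matches t_k.
Evaluate: s_(n+1) = 4*3**(-n - 1)*(n**2 + 3*n + 1)*factorial(n + 3); subtract s_(0) = -8 ⇒ S(n) = 4*(6*3**n + n**5*factorial(n) + 9*n**4*factorial(n) + 30*n**3*factorial(n) + 45*n**2*factorial(n) + 29*n*factorial(n) + 6*factorial(n))/(3*3**n).

S(n) = 4*(6*3**n + n**5*factorial(n) + 9*n**4*factorial(n) + 30*n**3*factorial(n) + 45*n**2*factorial(n) + 29*n*factorial(n) + 6*factorial(n))/(3*3**n)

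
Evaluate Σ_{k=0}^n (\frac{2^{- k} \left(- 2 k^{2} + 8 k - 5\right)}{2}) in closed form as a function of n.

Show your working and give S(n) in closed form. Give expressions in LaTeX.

S(n) = -3 + 2^{- n} n^{2} + \frac{2^{- n}}{2}

r(k) = (2*k**2 - 4*k - 1)/(2*(2*k**2 - 8*k + 5)) after simplifying.
Take A(k)=1/2, B(k)=1, C(k)=k**2 - 4*k + 5/2.
Need (1/2)·f(k+1) − (1)·f(k) = k**2 - 4*k + 5/2.
d = 2 from the (0,0,2) case.
Match coefficients ⇒ f(k) = -2*k**2 + 4*k - 3.
R(k) = B(k−1)·f(k)/C(k) = -2*(2*k**2 - 4*k + 3)/(2*k**2 - 8*k + 5); s_k = R·t_k = (2*k**2 - 4*k + 3)/2**k.
s_(k+1) − s_k = (-2*k**2 + 8*k - 5)/(2*2**k) = t_k.
s_(n+1) = 2**(-n - 1)*(2*n**2 + 1) and s_(0) = 3, so S(n) = -3 + n**2/2**n + 1/(2*2**n).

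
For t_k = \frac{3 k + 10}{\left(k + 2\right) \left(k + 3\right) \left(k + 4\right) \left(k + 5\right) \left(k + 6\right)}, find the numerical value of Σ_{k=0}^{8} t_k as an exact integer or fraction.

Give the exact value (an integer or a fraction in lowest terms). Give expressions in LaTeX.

Step 1: r(k) = (k + 2)*(3*k + 13)/((k + 7)*(3*k + 10)).
Factor: A=k + 2; B=k + 7; C=k + 10/3.
Key eq: (k + 2)·f(k+1) = (k + 6)·f(k) + (k + 10/3).
Degrees (1,1,1) ⇒ d ≤ 4.
Solve for f: f(k) = k*(k + 3)*(k**2 + 11*k + 38)/120 (degree 4 ≤ 4).
Get s_k = R·t_k = k*(k**2 + 11*k + 38)/(40*(k**3 + 11*k**2 + 38*k + 40)) with R(k) = B(k−1)f(k)/C(k) = k*(k + 3)*(k + 6)*(k**2 + 11*k + 38)/(40*(3*k + 10)).
Verify: (3*k + 10)/(k**5 + 20*k**4 + 155*k**3 + 580*k**2 + 1044*k + 720) matches t_k.
Σ_(k=0)^(8) t_k = s_(9) − s_(0) = 981/40040 − (0) = 981/40040.

Σ = 981/40040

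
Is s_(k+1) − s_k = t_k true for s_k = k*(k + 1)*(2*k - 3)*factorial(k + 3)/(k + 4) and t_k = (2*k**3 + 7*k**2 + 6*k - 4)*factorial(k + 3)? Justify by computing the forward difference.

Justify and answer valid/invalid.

s_(k+1) = (k + 1)*(k + 2)*(2*k - 1)*factorial(k + 4)/(k + 5)
s_(k+1) − s_k = (k + 1)*(2*k**4 + 17*k**3 + 47*k**2 + 47*k - 32)*factorial(k + 3)/((k + 4)*(k + 5))
(s_(k+1) − s_k) − t_k = -3*(2*k**4 + 15*k**3 + 32*k**2 + 23*k - 16)*factorial(k + 3)/((k + 4)*(k + 5))

Invalid: residual -3*(2*k**4 + 15*k**3 + 32*k**2 + 23*k - 16)*factorial(k + 3)/((k + 4)*(k + 5)) ≠ 0.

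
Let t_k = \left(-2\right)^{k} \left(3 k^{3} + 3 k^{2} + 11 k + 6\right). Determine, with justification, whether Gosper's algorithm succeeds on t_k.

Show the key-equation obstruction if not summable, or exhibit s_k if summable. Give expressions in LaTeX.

Ratio r(k) = 2*(-3*k**3 - 12*k**2 - 26*k - 23)/(3*k**3 + 3*k**2 + 11*k + 6).
So A=-2 and B=1, with C=k**3 + k**2 + 11*k/3 + 2.
Need (-2)·f(k+1) − (1)·f(k) = k**3 + k**2 + 11*k/3 + 2.
deg f ≤ 3 (via 0,0,3).
Coefficient equations give f(k) = -k*(k**2 - k + 3)/3.
Certificate R = B(k−1)f/C = -k*(k**2 - k + 3)/(3*k**3 + 3*k**2 + 11*k + 6) gives s_k = (-2)**k*k*(-k**2 + k - 3).
Check: Δs_k = (-2)**k*(3*k**3 + 3*k**2 + 11*k + 6). ✓

Yes. s_k = \left(-2\right)^{k} k \left(- k^{2} + k - 3\right).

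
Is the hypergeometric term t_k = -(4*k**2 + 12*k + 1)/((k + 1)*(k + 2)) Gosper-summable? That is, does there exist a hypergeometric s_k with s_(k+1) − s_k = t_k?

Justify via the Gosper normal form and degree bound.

Yes. s_k = k*(3 - 4*k)/(k + 1).

r(k) = (k + 1)*(12*k + 4*(k + 1)**2 + 13)/((k + 3)*(4*k**2 + 12*k + 1)) after simplifying.
A = k + 1, B = k + 3, C = k**2 + 3*k + 1/4.
Key eq: (k + 1)·f(k+1) = (k + 2)·f(k) + (k**2 + 3*k + 1/4).
d = 2 from the (1,1,2) case.
Coefficient equations give f(k) = k*(4*k - 3)/4.
So s_k = (B(k−1)f/C)·t_k = (k*(k + 2)*(4*k - 3)/(4*k**2 + 12*k + 1))·t_k = k*(3 - 4*k)/(k + 1).
Δs = (-4*k**2 - 12*k - 1)/(k**2 + 3*k + 2), as required.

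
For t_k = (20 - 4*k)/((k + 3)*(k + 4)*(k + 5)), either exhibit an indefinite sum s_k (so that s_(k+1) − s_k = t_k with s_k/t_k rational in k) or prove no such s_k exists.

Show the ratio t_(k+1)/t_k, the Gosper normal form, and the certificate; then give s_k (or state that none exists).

The ratio is (k - 4)*(k + 3)/((k - 5)*(k + 6)).
Factor: A=k + 3; B=k + 6; C=k - 5.
Need (k + 3)·f(k+1) − (k + 5)·f(k) = k - 5.
d = 2 from the (1,1,1) case.
Coefficient equations give f(k) = -k*(k + 19)/12.
Get s_k = R·t_k = k*(k + 19)/(3*(k + 3)*(k + 4)) with R(k) = B(k−1)f(k)/C(k) = -k*(k + 5)*(k + 19)/(12*(k - 5)).
Verify: 4*(5 - k)/(k**3 + 12*k**2 + 47*k + 60) matches t_k.

s_k = k*(k + 19)/(3*(k + 3)*(k + 4))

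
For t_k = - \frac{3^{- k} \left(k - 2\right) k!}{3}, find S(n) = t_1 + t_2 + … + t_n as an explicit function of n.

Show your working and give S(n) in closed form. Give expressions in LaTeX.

S(n) = 3^{- n - 1} \left(3^{n} - n n! - n!\right)

t_(k+1)/t_k = (k**2 - 1)/(3*(k - 2)).
Gosper form: A/B · C(k+1)/C(k) with A=k/3 + 1/3, B=1, C=k - 2.
Set up (k/3 + 1/3)·f(k+1) − (1)·f(k) − (k - 2) = 0.
deg f ≤ 0 (via 1,0,1).
Coefficient equations give f(k) = 3.
R(k) = B(k−1)·f(k)/C(k) = 3/(k - 2); s_k = R·t_k = -factorial(k)/3**k.
Δs = -(k - 2)*factorial(k)/(3*3**k), as required.
Evaluate: s_(n+1) = -3**(-n - 1)*factorial(n + 1); subtract s_(1) = -1/3 ⇒ S(n) = 3**(-n - 1)*(3**n - n*factorial(n) - factorial(n)).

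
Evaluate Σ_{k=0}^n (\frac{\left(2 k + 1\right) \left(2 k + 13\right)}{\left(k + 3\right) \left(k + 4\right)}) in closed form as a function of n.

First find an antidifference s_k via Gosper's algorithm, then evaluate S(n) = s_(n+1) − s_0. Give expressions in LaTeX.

S(n) = \frac{12 n^{2} + 25 n + 13}{3 \left(n + 4\right)}

Compute t_(k+1)/t_k: get (k + 3)*(2*k + 3)*(2*k + 15)/((k + 5)*(2*k + 1)*(2*k + 13)).
Normal form (A,B,C) = (k + 3, k + 5, k**2 + 7*k + 13/4).
f must satisfy (k + 3)·f(k+1) − (k + 4)·f(k) = k**2 + 7*k + 13/4.
d = 2 from the (1,1,2) case.
Solving with deg f ≤ 2: f(k) = k*(12*k + 1)/12.
So s_k = (B(k−1)f/C)·t_k = (k*(k + 4)*(12*k + 1)/(3*(2*k + 1)*(2*k + 13)))·t_k = k*(12*k + 1)/(3*(k + 3)).
Verify: (4*k**2 + 28*k + 13)/(k**2 + 7*k + 12) matches t_k.
Telescope: S(n) = s_(n+1) − s_(0) = (12*n**2 + 25*n + 13)/(3*(n + 4)) − (0) = (12*n**2 + 25*n + 13)/(3*(n + 4)).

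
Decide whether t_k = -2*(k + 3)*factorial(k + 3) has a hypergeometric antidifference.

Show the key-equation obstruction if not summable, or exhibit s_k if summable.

Yes. s_k = -2*factorial(k + 3).

Ratio r(k) = (k + 4)**2/(k + 3).
A = k + 4, B = 1, C = k + 3.
Solve (k + 4)·f(k+1) − (1)·f(k) = k + 3.
Degrees (1,0,1) ⇒ d ≤ 0.
Solving with deg f ≤ 0: f(k) = 1.
R(k) = B(k−1)·f(k)/C(k) = 1/(k + 3); s_k = R·t_k = -2*factorial(k + 3).
Check: Δs_k = -2*(k + 3)*factorial(k + 3). ✓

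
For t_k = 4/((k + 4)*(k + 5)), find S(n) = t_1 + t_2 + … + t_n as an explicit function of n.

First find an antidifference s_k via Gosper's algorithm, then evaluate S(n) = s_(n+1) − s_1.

r(k) = (k + 4)/(k + 6) after simplifying.
Factor: A=k + 4; B=k + 6; C=1.
Need (k + 4)·f(k+1) − (k + 5)·f(k) = 1.
From deg A=1, deg B=1, deg C=0: d=1.
Match coefficients ⇒ f(k) = k/4.
Get s_k = R·t_k = k/(k + 4) with R(k) = B(k−1)f(k)/C(k) = k*(k + 5)/4.
Verify: 4/(k**2 + 9*k + 20) matches t_k.
Σ_(k=1)^n t_k = s_(n+1) − s_(1) = ((n + 1)/(n + 5)) − (1/5), i.e. 4*n/(5*(n + 5)).

S(n) = 4*n/(5*(n + 5))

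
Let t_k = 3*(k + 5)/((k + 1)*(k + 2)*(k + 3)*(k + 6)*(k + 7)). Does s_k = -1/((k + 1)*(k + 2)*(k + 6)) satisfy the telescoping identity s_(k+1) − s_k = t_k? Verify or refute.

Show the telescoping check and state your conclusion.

s_(k+1) = -1/((k + 2)*(k + 3)*(k + 7))
s_(k+1) − s_k = 3*(k + 5)/(k**5 + 19*k**4 + 131*k**3 + 401*k**2 + 540*k + 252)
(s_(k+1) − s_k) − t_k = 0

Valid: the claim telescopes to t_k.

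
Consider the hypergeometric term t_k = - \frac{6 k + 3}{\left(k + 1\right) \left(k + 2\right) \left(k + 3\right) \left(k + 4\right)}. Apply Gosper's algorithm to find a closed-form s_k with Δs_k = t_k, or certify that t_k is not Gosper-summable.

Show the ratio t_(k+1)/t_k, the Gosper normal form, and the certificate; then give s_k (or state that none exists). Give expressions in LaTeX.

Step 1: r(k) = (k + 1)*(2*k + 3)/((k + 5)*(2*k + 1)).
Take A(k)=k + 1, B(k)=k + 5, C(k)=k + 1/2.
Key eq: (k + 1)·f(k+1) = (k + 4)·f(k) + (k + 1/2).
Bound: deg f ≤ 3.
Solving with deg f ≤ 3: f(k) = k*(k**2 + 6*k + 2)/18.
Certificate R = B(k−1)f/C = k*(k + 4)*(k**2 + 6*k + 2)/(9*(2*k + 1)) gives s_k = -k*(k**2 + 6*k + 2)/(3*(k + 1)*(k + 2)*(k + 3)).
Δs = 3*(-2*k - 1)/(k**4 + 10*k**3 + 35*k**2 + 50*k + 24), as required.

s_k = - \frac{k \left(k^{2} + 6 k + 2\right)}{3 \left(k + 1\right) \left(k + 2\right) \left(k + 3\right)}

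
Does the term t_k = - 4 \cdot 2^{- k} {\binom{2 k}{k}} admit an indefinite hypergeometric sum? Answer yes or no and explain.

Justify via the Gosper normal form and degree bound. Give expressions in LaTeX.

t_(k+1)/t_k = (2*k + 1)/(k + 1).
Normal form (A,B,C) = (2*k + 1, k + 1, 1).
Key eq: (2*k + 1)·f(k+1) = (k)·f(k) + (1).
deg f ≤ -1 (via 1,1,0).
Negative degree bound (-1): no f exists, t_k not Gosper-summable.

No — t_k has no hypergeometric antidifference.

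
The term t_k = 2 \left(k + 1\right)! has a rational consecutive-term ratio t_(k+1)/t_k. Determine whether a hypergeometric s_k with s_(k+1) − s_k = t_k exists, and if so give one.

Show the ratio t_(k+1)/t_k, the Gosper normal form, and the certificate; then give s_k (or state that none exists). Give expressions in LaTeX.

The ratio is k + 2.
A = k + 2, B = 1, C = 1.
Need (k + 2)·f(k+1) − (1)·f(k) = 1.
From deg A=1, deg B=0, deg C=0: d=-1.
deg f ≤ -1 is impossible — no certificate.

none — t_k is not Gosper-summable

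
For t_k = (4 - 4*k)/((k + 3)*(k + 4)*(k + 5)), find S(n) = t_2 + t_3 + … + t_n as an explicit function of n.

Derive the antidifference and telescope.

Compute t_(k+1)/t_k: get k*(k + 3)/((k - 1)*(k + 6)).
So A=k + 3 and B=k + 6, with C=k - 1.
Need (k + 3)·f(k+1) − (k + 5)·f(k) = k - 1.
Bound: deg f ≤ 2.
Solve for f: f(k) = k*(k - 5)/12 (degree 2 ≤ 2).
Get s_k = R·t_k = -k*(k - 5)/(3*(k + 3)*(k + 4)) with R(k) = B(k−1)f(k)/C(k) = k*(k - 5)*(k + 5)/(12*(k - 1)).
Verify: 4*(1 - k)/(k**3 + 12*k**2 + 47*k + 60) matches t_k.
Telescope: S(n) = s_(n+1) − s_(2) = (-n**2 + 3*n + 4)/(3*(n**2 + 9*n + 20)) − (1/15) = 2*n*(1 - n)/(5*(n**2 + 9*n + 20)).

S(n) = 2*n*(1 - n)/(5*(n**2 + 9*n + 20))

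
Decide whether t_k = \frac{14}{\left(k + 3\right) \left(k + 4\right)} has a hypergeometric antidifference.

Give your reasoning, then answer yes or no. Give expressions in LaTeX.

Yes. s_k = \frac{14 k}{3 \left(k + 3\right)}.

Ratio r(k) = (k + 3)/(k + 5).
Gosper form: A/B · C(k+1)/C(k) with A=k + 3, B=k + 5, C=1.
f must satisfy (k + 3)·f(k+1) − (k + 4)·f(k) = 1.
From deg A=1, deg B=1, deg C=0: d=1.
Solving with deg f ≤ 1: f(k) = k/3.
Certificate R = B(k−1)f/C = k*(k + 4)/3 gives s_k = 14*k/(3*(k + 3)).
s_(k+1) − s_k = 14/(k**2 + 7*k + 12) = t_k.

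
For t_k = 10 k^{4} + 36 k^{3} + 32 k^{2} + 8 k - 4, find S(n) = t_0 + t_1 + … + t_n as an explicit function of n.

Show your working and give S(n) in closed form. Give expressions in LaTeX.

t_(k+1)/t_k = (5*k**4 + 38*k**3 + 100*k**2 + 110*k + 41)/(5*k**4 + 18*k**3 + 16*k**2 + 4*k - 2).
Gosper form: A/B · C(k+1)/C(k) with A=1, B=1, C=k**4 + 18*k**3/5 + 16*k**2/5 + 4*k/5 - 2/5.
Key eq: (1)·f(k+1) = (1)·f(k) + (k**4 + 18*k**3/5 + 16*k**2/5 + 4*k/5 - 2/5).
Degrees (0,0,4) ⇒ d ≤ 5.
Coefficient equations give f(k) = k*(2*k**4 + 4*k**3 - 4*k**2 - 3*k - 3)/10.
R(k) = B(k−1)·f(k)/C(k) = k*(2*k**4 + 4*k**3 - 4*k**2 - 3*k - 3)/(2*(5*k**4 + 18*k**3 + 16*k**2 + 4*k - 2)); s_k = R·t_k = k*(2*k**4 + 4*k**3 - 4*k**2 - 3*k - 3).
Check: Δs_k = 10*k**4 + 36*k**3 + 32*k**2 + 8*k - 4. ✓
Telescope: S(n) = s_(n+1) − s_(0) = 2*n**5 + 14*n**4 + 32*n**3 + 29*n**2 + 5*n - 4 − (0) = 2*n**5 + 14*n**4 + 32*n**3 + 29*n**2 + 5*n - 4.

S(n) = 2 n^{5} + 14 n^{4} + 32 n^{3} + 29 n^{2} + 5 n - 4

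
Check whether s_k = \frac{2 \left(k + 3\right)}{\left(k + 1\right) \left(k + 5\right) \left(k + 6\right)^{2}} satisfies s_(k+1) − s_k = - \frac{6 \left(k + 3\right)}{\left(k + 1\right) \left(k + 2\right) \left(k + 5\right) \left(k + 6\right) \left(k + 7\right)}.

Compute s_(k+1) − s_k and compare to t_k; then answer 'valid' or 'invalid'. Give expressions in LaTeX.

s_(k+1) = 2*(k + 4)/((k + 2)*(k + 6)*(k + 7)**2)
s_(k+1) − s_k = 2*((k + 1)*(k + 4)*(k + 5)*(k + 6) - (k + 2)*(k + 3)*(k + 7)**2)/((k + 1)*(k + 2)*(k + 5)*(k + 6)**2*(k + 7)**2)
(s_(k+1) − s_k) − t_k = 24*(k**2 + 9*k + 17)/(k**7 + 34*k**6 + 478*k**5 + 3568*k**4 + 15061*k**3 + 35206*k**2 + 40908*k + 17640)

Invalid: residual \frac{24 \left(k^{2} + 9 k + 17\right)}{k^{7} + 34 k^{6} + 478 k^{5} + 3568 k^{4} + 15061 k^{3} + 35206 k^{2} + 40908 k + 17640} ≠ 0.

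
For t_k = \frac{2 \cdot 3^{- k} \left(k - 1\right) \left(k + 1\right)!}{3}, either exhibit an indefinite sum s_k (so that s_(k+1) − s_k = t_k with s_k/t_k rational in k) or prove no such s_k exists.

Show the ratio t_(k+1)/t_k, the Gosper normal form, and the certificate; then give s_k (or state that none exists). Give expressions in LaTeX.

s_k = 2 \cdot 3^{- k} \left(k + 1\right)!

Ratio r(k) = k*(k + 2)/(3*(k - 1)).
Take A(k)=k/3 + 2/3, B(k)=1, C(k)=k - 1.
f must satisfy (k/3 + 2/3)·f(k+1) − (1)·f(k) = k - 1.
deg f ≤ 0 (via 1,0,1).
Match coefficients ⇒ f(k) = 3.
Certificate R = B(k−1)f/C = 3/(k - 1) gives s_k = 2*factorial(k + 1)/3**k.
s_(k+1) − s_k = 2*(k - 1)*factorial(k + 1)/(3*3**k) = t_k.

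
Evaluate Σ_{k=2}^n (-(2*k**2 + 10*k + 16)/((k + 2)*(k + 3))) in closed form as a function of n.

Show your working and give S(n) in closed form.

t_(k+1)/t_k = (k + 2)*(5*k + (k + 1)**2 + 13)/((k + 4)*(k**2 + 5*k + 8)).
Take A(k)=k + 2, B(k)=k + 4, C(k)=k**2 + 5*k + 8.
Solve (k + 2)·f(k+1) − (k + 3)·f(k) = k**2 + 5*k + 8.
deg f ≤ 2 (via 1,1,2).
Match coefficients ⇒ f(k) = k*(k + 3).
Then R = B(k−1)f/C = k*(k + 3)**2/(k**2 + 5*k + 8), so s_k = R(k)·t_k = -2*k*(k + 3)/(k + 2).
Δs = 2*(-k**2 - 5*k - 8)/(k**2 + 5*k + 6), as required.
Σ_(k=2)^n t_k = s_(n+1) − s_(2) = (2*(-n**2 - 5*n - 4)/(n + 3)) − (-5), i.e. (-2*n**2 - 5*n + 7)/(n + 3).

S(n) = (-2*n**2 - 5*n + 7)/(n + 3)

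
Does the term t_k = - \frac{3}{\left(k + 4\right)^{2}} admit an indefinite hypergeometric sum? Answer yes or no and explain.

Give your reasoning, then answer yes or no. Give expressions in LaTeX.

No; the coefficient equations for f are inconsistent.

The ratio is (k + 4)**2/(k + 5)**2.
Factor: A=k**2 + 8*k + 16; B=k**2 + 10*k + 25; C=1.
Solve (k**2 + 8*k + 16)·f(k+1) − (k**2 + 8*k + 16)·f(k) = 1.
deg f ≤ 0 (via 2,2,0).
Put f(k) = c0: A·f(k+1) − B(k−1)·f(k) − C = -1; need -1 = 0 — inconsistent ⇒ no f, not summable.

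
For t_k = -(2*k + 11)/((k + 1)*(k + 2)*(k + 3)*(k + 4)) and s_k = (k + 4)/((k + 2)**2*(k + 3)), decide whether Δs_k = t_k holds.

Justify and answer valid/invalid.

s_(k+1) = (k + 5)/((k + 3)**2*(k + 4))
s_(k+1) − s_k = ((k + 2)**2*(k + 5) - (k + 3)*(k + 4)**2)/((k + 2)**2*(k + 3)**2*(k + 4))
(s_(k+1) − s_k) − t_k = (3*k**2 + 23*k + 38)/(k**6 + 15*k**5 + 91*k**4 + 285*k**3 + 484*k**2 + 420*k + 144)

Invalid: residual (3*k**2 + 23*k + 38)/(k**6 + 15*k**5 + 91*k**4 + 285*k**3 + 484*k**2 + 420*k + 144) ≠ 0.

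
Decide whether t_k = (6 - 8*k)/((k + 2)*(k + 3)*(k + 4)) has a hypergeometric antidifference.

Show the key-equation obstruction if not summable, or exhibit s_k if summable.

Compute t_(k+1)/t_k: get (k + 2)*(4*k + 1)/((k + 5)*(4*k - 3)).
Normal form (A,B,C) = (k + 2, k + 5, k - 3/4).
f must satisfy (k + 2)·f(k+1) − (k + 4)·f(k) = k - 3/4.
From deg A=1, deg B=1, deg C=1: d=2.
Coefficient equations give f(k) = k*(5*k - 23)/48.
So s_k = (B(k−1)f/C)·t_k = (k*(k + 4)*(5*k - 23)/(12*(4*k - 3)))·t_k = -k*(5*k - 23)/(6*(k + 2)*(k + 3)).
Verify: 2*(3 - 4*k)/(k**3 + 9*k**2 + 26*k + 24) matches t_k.

Yes. s_k = -k*(5*k - 23)/(6*(k + 2)*(k + 3)).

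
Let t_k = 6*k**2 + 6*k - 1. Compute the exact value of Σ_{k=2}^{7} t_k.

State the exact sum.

Step 1: r(k) = (6*k**2 + 18*k + 11)/(6*k**2 + 6*k - 1).
So A=1 and B=1, with C=k**2 + k - 1/6.
Need (1)·f(k+1) − (1)·f(k) = k**2 + k - 1/6.
From deg A=0, deg B=0, deg C=2: d=3.
Solving with deg f ≤ 3: f(k) = k*(2*k**2 - 3)/6.
Certificate R = B(k−1)f/C = k*(2*k**2 - 3)/(6*k**2 + 6*k - 1) gives s_k = k*(2*k**2 - 3).
Verify: 6*k**2 + 6*k - 1 matches t_k.
Evaluate s at k=8 and k=2: 1000 and 10; difference 990.

Σ = 990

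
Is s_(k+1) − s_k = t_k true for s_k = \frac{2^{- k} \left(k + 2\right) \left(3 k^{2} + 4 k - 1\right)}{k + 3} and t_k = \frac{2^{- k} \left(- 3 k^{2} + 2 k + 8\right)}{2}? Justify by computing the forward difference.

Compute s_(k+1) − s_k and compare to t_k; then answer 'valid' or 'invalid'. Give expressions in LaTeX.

Invalid: residual \frac{2^{- k} \left(3 k^{3} + 13 k^{2} - 6 k - 26\right)}{2 \left(k^{2} + 7 k + 12\right)} ≠ 0.

s_(k+1) = (k + 3)*(4*k + 3*(k + 1)**2 + 3)/(2*2**k*(k + 4))
s_(k+1) − s_k = (-3*k**4 - 16*k**3 - k**2 + 74*k + 70)/(2*2**k*(k**2 + 7*k + 12))
(s_(k+1) − s_k) − t_k = (3*k**3 + 13*k**2 - 6*k - 26)/(2*2**k*(k**2 + 7*k + 12))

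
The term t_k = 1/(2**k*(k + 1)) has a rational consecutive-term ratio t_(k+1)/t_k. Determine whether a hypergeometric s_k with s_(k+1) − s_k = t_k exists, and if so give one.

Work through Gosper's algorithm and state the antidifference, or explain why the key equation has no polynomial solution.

Step 1: r(k) = (k + 1)/(2*(k + 2)).
Take A(k)=k/2 + 1/2, B(k)=k + 2, C(k)=1.
Key eq: (k/2 + 1/2)·f(k+1) = (k + 1)·f(k) + (1).
Degrees (1,1,0) ⇒ d ≤ -1.
Bound -1 < 0, so the key equation has no polynomial solution.

none — t_k is not Gosper-summable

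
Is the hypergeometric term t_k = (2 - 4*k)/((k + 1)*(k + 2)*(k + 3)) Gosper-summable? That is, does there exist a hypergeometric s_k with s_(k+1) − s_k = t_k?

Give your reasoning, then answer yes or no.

The ratio is (k + 1)*(2*k + 1)/((k + 4)*(2*k - 1)).
Normal form (A,B,C) = (k + 1, k + 4, k - 1/2).
Set up (k + 1)·f(k+1) − (k + 3)·f(k) − (k - 1/2) = 0.
d = 2 from the (1,1,1) case.
A polynomial solution: f(k) = k*(k - 5)/8.
R(k) = B(k−1)·f(k)/C(k) = k*(k - 5)*(k + 3)/(4*(2*k - 1)); s_k = R·t_k = -k*(k - 5)/(2*(k + 1)*(k + 2)).
Check: Δs_k = 2*(1 - 2*k)/(k**3 + 6*k**2 + 11*k + 6). ✓

Yes. s_k = -k*(k - 5)/(2*(k + 1)*(k + 2)).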